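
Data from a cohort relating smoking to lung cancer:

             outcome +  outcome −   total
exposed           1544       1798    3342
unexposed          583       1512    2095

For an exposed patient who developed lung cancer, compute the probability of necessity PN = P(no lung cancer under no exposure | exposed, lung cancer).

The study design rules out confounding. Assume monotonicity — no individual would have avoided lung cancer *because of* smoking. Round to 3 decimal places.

PN ≈ 0.398

p₁ = P(outcome | exposed) = 1544/3342 = 0.462
p₀ = P(outcome | unexposed) = 583/2095 = 0.27828
Under exogeneity and monotonicity, PN = (p₁ − p₀)/p₁.
PN = (0.462 − 0.27828) / 0.462 ≈ 0.3977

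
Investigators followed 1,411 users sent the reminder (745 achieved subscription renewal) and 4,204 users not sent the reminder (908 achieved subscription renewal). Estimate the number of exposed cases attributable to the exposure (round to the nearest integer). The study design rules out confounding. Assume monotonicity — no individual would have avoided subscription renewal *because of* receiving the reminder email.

p₁ = P(outcome | exposed) = 745/1411 = 0.52799
p₀ = P(outcome | unexposed) = 908/4204 = 0.21598
PN = (p₁ − p₀)/p₁ = (0.52799 − 0.21598) / 0.52799 ≈ 0.59093.
Attributable cases ≈ PN × (exposed cases) = 0.59093 × 745 ≈ 440.25.

about 440 cases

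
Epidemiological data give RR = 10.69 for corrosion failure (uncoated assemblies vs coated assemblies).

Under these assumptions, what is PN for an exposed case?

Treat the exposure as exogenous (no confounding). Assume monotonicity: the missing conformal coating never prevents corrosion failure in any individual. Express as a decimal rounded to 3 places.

Under exogeneity and monotonicity, PN = (RR − 1) / RR = 1 − 1/RR.
PN = (10.69 − 1) / 10.69 = 9.69 / 10.69 ≈ 0.9065

PN ≈ 0.906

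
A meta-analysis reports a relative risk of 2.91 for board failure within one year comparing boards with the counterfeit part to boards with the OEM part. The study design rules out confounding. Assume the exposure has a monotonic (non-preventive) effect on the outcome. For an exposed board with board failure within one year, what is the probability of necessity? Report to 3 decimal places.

PN ≈ 0.656

Under exogeneity and monotonicity, PN = (RR − 1) / RR = 1 − 1/RR.
PN = (2.91 − 1) / 2.91 = 1.91 / 2.91 ≈ 0.6564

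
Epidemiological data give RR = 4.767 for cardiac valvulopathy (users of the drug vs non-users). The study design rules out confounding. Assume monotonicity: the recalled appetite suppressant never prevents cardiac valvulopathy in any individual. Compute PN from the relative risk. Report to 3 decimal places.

PN ≈ 0.790

Under exogeneity and monotonicity, PN = (RR − 1) / RR = 1 − 1/RR.
PN = (4.767 − 1) / 4.767 = 3.767 / 4.767 ≈ 0.7902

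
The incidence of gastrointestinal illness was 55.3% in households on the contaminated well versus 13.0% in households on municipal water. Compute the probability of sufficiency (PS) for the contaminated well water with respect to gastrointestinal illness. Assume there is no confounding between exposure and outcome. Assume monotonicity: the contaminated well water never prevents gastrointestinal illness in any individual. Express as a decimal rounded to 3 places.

p₁ = 0.553, p₀ = 0.13.
Under exogeneity and monotonicity, PS = (p₁ − p₀) / (1 − p₀).
PS = (0.553 − 0.13) / (1 − 0.13) = 0.423 / 0.87 ≈ 0.4862

PS ≈ 0.486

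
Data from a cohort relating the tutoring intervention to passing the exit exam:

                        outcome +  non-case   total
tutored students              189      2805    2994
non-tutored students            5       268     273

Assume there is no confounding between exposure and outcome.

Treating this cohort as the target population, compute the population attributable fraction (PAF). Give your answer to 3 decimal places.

PAF ≈ 0.692

p₁ = P(outcome | exposed) = 189/2994 = 0.063126
p₀ = P(outcome | unexposed) = 5/273 = 0.018315
Exposure prevalence π = 2994/3267 = 0.91644; overall risk P(Y=1) = 0.059382.
Under exogeneity, PAF = [P(Y=1) − p₀]/P(Y=1).
PAF = (0.059382 − 0.018315) / 0.059382 ≈ 0.6916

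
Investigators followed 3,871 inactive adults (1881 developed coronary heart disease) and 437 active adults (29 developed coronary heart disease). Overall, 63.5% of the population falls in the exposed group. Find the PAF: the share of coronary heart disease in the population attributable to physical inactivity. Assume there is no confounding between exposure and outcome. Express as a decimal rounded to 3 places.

PAF ≈ 0.801

p₁ = P(outcome | exposed) = 1881/3871 = 0.48592
p₀ = P(outcome | unexposed) = 29/437 = 0.066362
Overall risk P(Y=1) = π·p₁ + (1−π)·p₀ = 0.635×0.48592 + 0.365×0.066362 = 0.33278.
Under exogeneity, PAF = [P(Y=1) − p₀] / P(Y=1).
PAF = (0.33278 − 0.066362) / 0.33278 ≈ 0.8006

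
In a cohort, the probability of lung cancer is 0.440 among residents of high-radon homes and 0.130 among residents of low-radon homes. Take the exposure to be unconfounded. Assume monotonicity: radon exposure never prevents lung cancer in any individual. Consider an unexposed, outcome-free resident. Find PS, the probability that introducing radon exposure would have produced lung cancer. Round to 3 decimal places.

Let p₁ = 0.44, p₀ = 0.13.
Under exogeneity and monotonicity, PS = (p₁ − p₀) / (1 − p₀).
PS = (0.44 − 0.13) / (1 − 0.13) = 0.31 / 0.87 ≈ 0.3563

PS ≈ 0.356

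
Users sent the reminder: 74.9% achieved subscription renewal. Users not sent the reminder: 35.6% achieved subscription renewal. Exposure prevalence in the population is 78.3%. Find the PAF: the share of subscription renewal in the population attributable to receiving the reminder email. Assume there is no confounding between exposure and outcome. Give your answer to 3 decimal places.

PAF ≈ 0.464

p₁ = 0.749, p₀ = 0.356.
Overall risk P(Y=1) = π·p₁ + (1−π)·p₀ = 0.783×0.749 + 0.217×0.356 = 0.66372.
Under exogeneity, PAF = [P(Y=1) − p₀] / P(Y=1).
PAF = (0.66372 − 0.356) / 0.66372 ≈ 0.4636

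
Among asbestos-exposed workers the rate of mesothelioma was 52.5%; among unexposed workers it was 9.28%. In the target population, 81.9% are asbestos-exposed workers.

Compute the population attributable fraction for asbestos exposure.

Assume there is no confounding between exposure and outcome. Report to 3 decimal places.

p₁ = 0.525, p₀ = 0.0928.
Overall risk P(Y=1) = π·p₁ + (1−π)·p₀ = 0.819×0.525 + 0.181×0.0928 = 0.44677.
Under exogeneity, PAF = [P(Y=1) − p₀] / P(Y=1).
PAF = (0.44677 − 0.0928) / 0.44677 ≈ 0.7923

PAF ≈ 0.792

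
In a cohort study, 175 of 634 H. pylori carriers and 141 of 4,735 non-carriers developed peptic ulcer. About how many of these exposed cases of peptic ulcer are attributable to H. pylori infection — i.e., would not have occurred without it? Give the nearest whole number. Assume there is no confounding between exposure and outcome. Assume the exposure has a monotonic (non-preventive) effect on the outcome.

about 156 cases

p₁ = P(outcome | exposed) = 175/634 = 0.27603
p₀ = P(outcome | unexposed) = 141/4735 = 0.029778
PN = (p₁ − p₀)/p₁ = (0.27603 − 0.029778) / 0.27603 ≈ 0.89212.
Attributable cases ≈ PN × (exposed cases) = 0.89212 × 175 ≈ 156.12.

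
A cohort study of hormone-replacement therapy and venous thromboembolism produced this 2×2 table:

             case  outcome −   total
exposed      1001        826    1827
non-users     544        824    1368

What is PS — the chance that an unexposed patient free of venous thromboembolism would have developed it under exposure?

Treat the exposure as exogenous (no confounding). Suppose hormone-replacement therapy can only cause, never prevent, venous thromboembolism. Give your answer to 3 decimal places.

p₁ = P(outcome | exposed) = 1001/1827 = 0.54789
p₀ = P(outcome | unexposed) = 544/1368 = 0.39766
Under exogeneity and monotonicity, PS = (p₁ − p₀)/(1 − p₀).
PS = (0.54789 − 0.39766) / 0.60234 ≈ 0.2494

PS ≈ 0.249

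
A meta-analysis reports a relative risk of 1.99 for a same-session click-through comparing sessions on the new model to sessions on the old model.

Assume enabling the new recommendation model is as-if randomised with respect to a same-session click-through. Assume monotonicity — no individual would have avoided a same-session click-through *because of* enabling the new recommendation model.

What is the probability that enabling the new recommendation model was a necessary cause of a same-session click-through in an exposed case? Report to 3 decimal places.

PN ≈ 0.497

Under exogeneity and monotonicity, PN = (RR − 1) / RR = 1 − 1/RR.
PN = (1.99 − 1) / 1.99 = 0.99 / 1.99 ≈ 0.4975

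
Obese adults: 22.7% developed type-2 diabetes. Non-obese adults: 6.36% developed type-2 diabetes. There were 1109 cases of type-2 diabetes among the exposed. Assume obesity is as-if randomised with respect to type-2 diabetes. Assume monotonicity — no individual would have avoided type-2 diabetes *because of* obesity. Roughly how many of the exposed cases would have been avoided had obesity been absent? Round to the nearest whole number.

p₁ = 0.227, p₀ = 0.0636.
PN = (p₁ − p₀)/p₁ = (0.227 − 0.0636) / 0.227 ≈ 0.71982.
Attributable cases ≈ PN × (exposed cases) = 0.71982 × 1109 ≈ 798.28.

about 798 cases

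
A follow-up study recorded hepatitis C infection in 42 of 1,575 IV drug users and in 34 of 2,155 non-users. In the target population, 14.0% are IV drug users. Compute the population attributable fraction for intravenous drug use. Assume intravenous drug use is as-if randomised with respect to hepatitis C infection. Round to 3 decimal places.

PAF ≈ 0.088

p₁ = P(outcome | exposed) = 42/1575 = 0.026667
p₀ = P(outcome | unexposed) = 34/2155 = 0.015777
Overall risk P(Y=1) = π·p₁ + (1−π)·p₀ = 0.14×0.026667 + 0.86×0.015777 = 0.017302.
Under exogeneity, PAF = [P(Y=1) − p₀] / P(Y=1).
PAF = (0.017302 − 0.015777) / 0.017302 ≈ 0.0881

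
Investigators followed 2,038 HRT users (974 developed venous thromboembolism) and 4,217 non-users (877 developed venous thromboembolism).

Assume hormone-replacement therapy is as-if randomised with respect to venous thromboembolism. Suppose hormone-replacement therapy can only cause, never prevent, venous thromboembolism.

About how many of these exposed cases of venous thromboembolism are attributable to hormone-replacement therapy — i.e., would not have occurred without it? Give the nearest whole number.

p₁ = P(outcome | exposed) = 974/2038 = 0.47792
p₀ = P(outcome | unexposed) = 877/4217 = 0.20797
PN = (p₁ − p₀)/p₁ = (0.47792 − 0.20797) / 0.47792 ≈ 0.56485.
Attributable cases ≈ PN × (exposed cases) = 0.56485 × 974 ≈ 550.16.

about 550 cases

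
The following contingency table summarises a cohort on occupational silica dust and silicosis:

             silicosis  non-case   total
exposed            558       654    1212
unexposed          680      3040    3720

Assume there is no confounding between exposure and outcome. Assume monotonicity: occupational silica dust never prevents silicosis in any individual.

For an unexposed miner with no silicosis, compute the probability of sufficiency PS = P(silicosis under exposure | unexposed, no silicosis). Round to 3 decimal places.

PS ≈ 0.340

p₁ = P(outcome | exposed) = 558/1212 = 0.4604
p₀ = P(outcome | unexposed) = 680/3720 = 0.1828
Under exogeneity and monotonicity, PS = (p₁ − p₀)/(1 − p₀).
PS = (0.4604 − 0.1828) / 0.8172 ≈ 0.3397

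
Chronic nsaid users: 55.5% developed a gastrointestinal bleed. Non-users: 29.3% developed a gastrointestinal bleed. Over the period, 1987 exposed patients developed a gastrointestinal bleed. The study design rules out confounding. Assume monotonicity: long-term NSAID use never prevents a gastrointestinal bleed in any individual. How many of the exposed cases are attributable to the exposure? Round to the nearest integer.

p₁ = 0.555, p₀ = 0.293.
PN = (p₁ − p₀)/p₁ = (0.555 − 0.293) / 0.555 ≈ 0.47207.
Attributable cases ≈ PN × (exposed cases) = 0.47207 × 1987 ≈ 938.01.

about 938 cases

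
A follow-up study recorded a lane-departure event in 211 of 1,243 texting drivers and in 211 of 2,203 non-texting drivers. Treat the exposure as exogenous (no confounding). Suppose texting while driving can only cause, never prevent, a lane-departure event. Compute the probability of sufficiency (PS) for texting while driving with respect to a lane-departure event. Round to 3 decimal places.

PS ≈ 0.082

p₁ = P(outcome | exposed) = 211/1243 = 0.16975
p₀ = P(outcome | unexposed) = 211/2203 = 0.095778
Under exogeneity and monotonicity, PS = (p₁ − p₀) / (1 − p₀).
PS = (0.16975 − 0.095778) / (1 − 0.095778) = 0.073972 / 0.90422 ≈ 0.0818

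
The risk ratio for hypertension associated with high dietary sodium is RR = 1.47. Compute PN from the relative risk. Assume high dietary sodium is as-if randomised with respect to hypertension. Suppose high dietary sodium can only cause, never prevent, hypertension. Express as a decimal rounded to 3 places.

Under exogeneity and monotonicity, PN = (RR − 1) / RR = 1 − 1/RR.
PN = (1.47 − 1) / 1.47 = 0.47 / 1.47 ≈ 0.3197

PN ≈ 0.320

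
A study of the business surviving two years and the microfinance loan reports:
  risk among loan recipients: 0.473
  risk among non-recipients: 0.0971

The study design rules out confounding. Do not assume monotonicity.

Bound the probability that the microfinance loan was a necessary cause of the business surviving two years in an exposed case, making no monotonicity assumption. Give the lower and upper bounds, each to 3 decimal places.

0.795 ≤ PN ≤ 1.000

Let p₁ = 0.473, p₀ = 0.0971.
Under exogeneity alone the bounds on PN are max{0,(p₁−p₀)/p₁} ≤ PN ≤ min{1,(1−p₀)/p₁}.
  lower = (p₁ − p₀)/p₁ = 0.3759 / 0.473 ≈ 0.7947
  upper = min{1, (1 − p₀)/p₁} = 0.9029 / 0.473 ≈ 1.9089 → capped at 1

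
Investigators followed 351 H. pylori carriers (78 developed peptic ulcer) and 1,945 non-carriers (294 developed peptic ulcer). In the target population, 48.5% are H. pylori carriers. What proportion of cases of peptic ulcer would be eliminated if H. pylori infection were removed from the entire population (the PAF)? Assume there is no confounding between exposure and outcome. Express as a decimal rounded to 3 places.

p₁ = P(outcome | exposed) = 78/351 = 0.22222
p₀ = P(outcome | unexposed) = 294/1945 = 0.15116
Overall risk P(Y=1) = π·p₁ + (1−π)·p₀ = 0.485×0.22222 + 0.515×0.15116 = 0.18562.
Under exogeneity, PAF = [P(Y=1) − p₀] / P(Y=1).
PAF = (0.18562 − 0.15116) / 0.18562 ≈ 0.1857

PAF ≈ 0.186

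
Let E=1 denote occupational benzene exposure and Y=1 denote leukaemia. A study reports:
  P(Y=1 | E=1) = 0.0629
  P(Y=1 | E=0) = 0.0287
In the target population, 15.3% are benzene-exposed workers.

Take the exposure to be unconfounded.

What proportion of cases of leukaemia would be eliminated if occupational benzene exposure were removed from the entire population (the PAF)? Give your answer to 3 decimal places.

Let p₁ = 0.0629, p₀ = 0.0287.
Overall risk P(Y=1) = π·p₁ + (1−π)·p₀ = 0.153×0.0629 + 0.847×0.0287 = 0.033933.
Under exogeneity, PAF = [P(Y=1) − p₀] / P(Y=1).
PAF = (0.033933 − 0.0287) / 0.033933 ≈ 0.1542

PAF ≈ 0.154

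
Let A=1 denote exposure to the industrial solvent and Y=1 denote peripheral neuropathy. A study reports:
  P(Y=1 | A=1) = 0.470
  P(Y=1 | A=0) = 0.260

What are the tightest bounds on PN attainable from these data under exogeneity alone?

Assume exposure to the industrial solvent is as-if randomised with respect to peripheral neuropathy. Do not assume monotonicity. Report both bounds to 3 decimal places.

0.447 ≤ PN ≤ 1.000

Let p₁ = 0.47, p₀ = 0.26.
Under exogeneity alone the bounds on PN are max{0,(p₁−p₀)/p₁} ≤ PN ≤ min{1,(1−p₀)/p₁}.
  lower = (p₁ − p₀)/p₁ = 0.21 / 0.47 ≈ 0.4468
  upper = min{1, (1 − p₀)/p₁} = 0.74 / 0.47 ≈ 1.5745 → capped at 1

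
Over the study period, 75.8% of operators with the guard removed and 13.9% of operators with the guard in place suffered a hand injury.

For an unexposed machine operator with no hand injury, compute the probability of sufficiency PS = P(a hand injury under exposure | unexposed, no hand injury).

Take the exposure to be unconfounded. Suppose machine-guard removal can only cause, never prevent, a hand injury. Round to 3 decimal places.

PS ≈ 0.719

p₁ = 0.758, p₀ = 0.139.
Under exogeneity and monotonicity, PS = (p₁ − p₀) / (1 − p₀).
PS = (0.758 − 0.139) / (1 − 0.139) = 0.619 / 0.861 ≈ 0.7189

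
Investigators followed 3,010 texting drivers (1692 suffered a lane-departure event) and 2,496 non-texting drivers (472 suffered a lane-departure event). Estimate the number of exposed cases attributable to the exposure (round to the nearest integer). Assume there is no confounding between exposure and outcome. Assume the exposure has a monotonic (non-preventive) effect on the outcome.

about 1123 cases

p₁ = P(outcome | exposed) = 1692/3010 = 0.56213
p₀ = P(outcome | unexposed) = 472/2496 = 0.1891
PN = (p₁ − p₀)/p₁ = (0.56213 − 0.1891) / 0.56213 ≈ 0.66359.
Attributable cases ≈ PN × (exposed cases) = 0.66359 × 1692 ≈ 1122.80.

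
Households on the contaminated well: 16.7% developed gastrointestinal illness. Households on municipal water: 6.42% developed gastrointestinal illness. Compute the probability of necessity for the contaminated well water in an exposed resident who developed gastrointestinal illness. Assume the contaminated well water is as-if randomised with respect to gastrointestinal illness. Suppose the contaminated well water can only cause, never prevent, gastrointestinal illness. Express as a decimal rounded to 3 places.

PN ≈ 0.616

p₁ = 0.167, p₀ = 0.0642.
Under exogeneity and monotonicity, PN = (p₁ − p₀) / p₁.
PN = (0.167 − 0.0642) / 0.167 = 0.1028 / 0.167 ≈ 0.6156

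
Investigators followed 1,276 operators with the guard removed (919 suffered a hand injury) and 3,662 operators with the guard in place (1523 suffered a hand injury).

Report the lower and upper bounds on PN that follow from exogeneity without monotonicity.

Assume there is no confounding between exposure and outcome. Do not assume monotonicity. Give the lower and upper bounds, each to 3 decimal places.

p₁ = P(outcome | exposed) = 919/1276 = 0.72022
p₀ = P(outcome | unexposed) = 1523/3662 = 0.41589
Under exogeneity alone the bounds on PN are max{0,(p₁−p₀)/p₁} ≤ PN ≤ min{1,(1−p₀)/p₁}.
  lower = (p₁ − p₀)/p₁ = 0.30433 / 0.72022 ≈ 0.4225
  upper = min{1, (1 − p₀)/p₁} = 0.58411 / 0.72022 ≈ 0.8110

0.423 ≤ PN ≤ 0.811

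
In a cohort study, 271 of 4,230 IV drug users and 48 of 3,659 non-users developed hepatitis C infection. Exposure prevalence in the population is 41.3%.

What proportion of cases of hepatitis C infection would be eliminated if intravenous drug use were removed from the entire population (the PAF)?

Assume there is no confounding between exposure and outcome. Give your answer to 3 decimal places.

p₁ = P(outcome | exposed) = 271/4230 = 0.064066
p₀ = P(outcome | unexposed) = 48/3659 = 0.013118
Overall risk P(Y=1) = π·p₁ + (1−π)·p₀ = 0.413×0.064066 + 0.587×0.013118 = 0.03416.
Under exogeneity, PAF = [P(Y=1) − p₀] / P(Y=1).
PAF = (0.03416 − 0.013118) / 0.03416 ≈ 0.6160

PAF ≈ 0.616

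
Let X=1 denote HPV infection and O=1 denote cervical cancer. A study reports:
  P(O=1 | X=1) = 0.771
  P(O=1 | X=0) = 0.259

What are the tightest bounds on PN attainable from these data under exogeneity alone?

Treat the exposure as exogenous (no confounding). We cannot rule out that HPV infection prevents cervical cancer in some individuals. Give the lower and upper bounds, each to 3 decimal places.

Let p₁ = 0.771, p₀ = 0.259.
Under exogeneity alone the bounds on PN are max{0,(p₁−p₀)/p₁} ≤ PN ≤ min{1,(1−p₀)/p₁}.
  lower = (p₁ − p₀)/p₁ = 0.512 / 0.771 ≈ 0.6641
  upper = min{1, (1 − p₀)/p₁} = 0.741 / 0.771 ≈ 0.9611

0.664 ≤ PN ≤ 0.961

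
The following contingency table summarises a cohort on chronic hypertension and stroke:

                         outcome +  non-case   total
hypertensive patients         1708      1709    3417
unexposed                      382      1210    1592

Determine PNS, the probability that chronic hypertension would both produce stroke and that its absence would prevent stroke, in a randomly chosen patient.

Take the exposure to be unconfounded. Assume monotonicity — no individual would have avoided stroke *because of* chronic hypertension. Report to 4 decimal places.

PNS ≈ 0.2599

p₁ = P(outcome | exposed) = 1708/3417 = 0.49985
p₀ = P(outcome | unexposed) = 382/1592 = 0.23995
Under exogeneity and monotonicity, PNS = p₁ − p₀.
PNS = 0.49985 − 0.23995 = 0.2599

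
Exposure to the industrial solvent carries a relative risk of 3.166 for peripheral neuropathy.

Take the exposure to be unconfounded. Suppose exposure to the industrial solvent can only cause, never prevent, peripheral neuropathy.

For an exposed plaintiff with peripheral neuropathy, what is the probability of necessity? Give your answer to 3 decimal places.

PN ≈ 0.684

Under exogeneity and monotonicity, PN = (RR − 1) / RR = 1 − 1/RR.
PN = (3.166 − 1) / 3.166 = 2.166 / 3.166 ≈ 0.6841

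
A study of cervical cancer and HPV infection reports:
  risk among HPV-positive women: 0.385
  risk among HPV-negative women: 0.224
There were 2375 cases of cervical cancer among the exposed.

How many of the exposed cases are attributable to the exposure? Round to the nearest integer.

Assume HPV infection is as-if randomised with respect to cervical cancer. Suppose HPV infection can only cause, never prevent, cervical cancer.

about 993 cases

Let p₁ = 0.385, p₀ = 0.224.
PN = (p₁ − p₀)/p₁ = (0.385 − 0.224) / 0.385 ≈ 0.41818.
Attributable cases ≈ PN × (exposed cases) = 0.41818 × 2375 ≈ 993.18.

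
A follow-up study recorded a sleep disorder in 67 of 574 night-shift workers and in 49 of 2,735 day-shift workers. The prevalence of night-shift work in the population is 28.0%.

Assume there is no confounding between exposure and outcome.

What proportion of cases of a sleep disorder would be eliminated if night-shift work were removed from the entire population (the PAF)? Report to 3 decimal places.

p₁ = P(outcome | exposed) = 67/574 = 0.11672
p₀ = P(outcome | unexposed) = 49/2735 = 0.017916
Overall risk P(Y=1) = π·p₁ + (1−π)·p₀ = 0.28×0.11672 + 0.72×0.017916 = 0.045582.
Under exogeneity, PAF = [P(Y=1) − p₀] / P(Y=1).
PAF = (0.045582 − 0.017916) / 0.045582 ≈ 0.6070

PAF ≈ 0.607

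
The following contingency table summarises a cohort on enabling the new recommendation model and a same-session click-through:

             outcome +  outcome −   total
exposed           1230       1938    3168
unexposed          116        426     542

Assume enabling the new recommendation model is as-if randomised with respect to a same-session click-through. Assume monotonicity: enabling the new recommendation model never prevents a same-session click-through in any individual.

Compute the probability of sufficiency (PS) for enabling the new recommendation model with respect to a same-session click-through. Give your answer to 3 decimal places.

p₁ = P(outcome | exposed) = 1230/3168 = 0.38826
p₀ = P(outcome | unexposed) = 116/542 = 0.21402
Under exogeneity and monotonicity, PS = (p₁ − p₀)/(1 − p₀).
PS = (0.38826 − 0.21402) / 0.78598 ≈ 0.2217

PS ≈ 0.222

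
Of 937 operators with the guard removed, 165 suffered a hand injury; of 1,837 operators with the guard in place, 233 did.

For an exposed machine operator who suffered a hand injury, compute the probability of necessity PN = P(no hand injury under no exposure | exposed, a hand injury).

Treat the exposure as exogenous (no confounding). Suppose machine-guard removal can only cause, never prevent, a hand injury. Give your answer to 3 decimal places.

p₁ = P(outcome | exposed) = 165/937 = 0.17609
p₀ = P(outcome | unexposed) = 233/1837 = 0.12684
Under exogeneity and monotonicity, PN = (p₁ − p₀) / p₁.
PN = (0.17609 − 0.12684) / 0.17609 = 0.049257 / 0.17609 ≈ 0.2797

PN ≈ 0.280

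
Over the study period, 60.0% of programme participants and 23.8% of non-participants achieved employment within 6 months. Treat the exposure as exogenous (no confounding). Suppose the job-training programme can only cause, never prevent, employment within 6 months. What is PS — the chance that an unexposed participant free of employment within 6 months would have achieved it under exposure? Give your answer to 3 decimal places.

PS ≈ 0.475

p₁ = 0.6, p₀ = 0.238.
Under exogeneity and monotonicity, PS = (p₁ − p₀) / (1 − p₀).
PS = (0.6 − 0.238) / (1 − 0.238) = 0.362 / 0.762 ≈ 0.4751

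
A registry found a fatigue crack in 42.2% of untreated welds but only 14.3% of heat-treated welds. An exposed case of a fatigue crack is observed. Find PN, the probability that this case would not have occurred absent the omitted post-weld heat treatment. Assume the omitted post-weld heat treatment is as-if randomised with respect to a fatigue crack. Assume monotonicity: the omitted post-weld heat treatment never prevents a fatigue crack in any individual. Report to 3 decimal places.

p₁ = 0.422, p₀ = 0.143.
Under exogeneity and monotonicity, PN = (p₁ − p₀) / p₁.
PN = (0.422 − 0.143) / 0.422 = 0.279 / 0.422 ≈ 0.6611

PN ≈ 0.661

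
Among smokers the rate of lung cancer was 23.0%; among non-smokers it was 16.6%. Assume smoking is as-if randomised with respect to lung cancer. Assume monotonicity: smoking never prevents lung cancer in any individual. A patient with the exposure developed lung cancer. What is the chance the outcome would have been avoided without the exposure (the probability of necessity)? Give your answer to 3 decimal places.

PN ≈ 0.278

p₁ = 0.23, p₀ = 0.166.
Under exogeneity and monotonicity, PN = (p₁ − p₀) / p₁.
PN = (0.23 − 0.166) / 0.23 = 0.064 / 0.23 ≈ 0.2783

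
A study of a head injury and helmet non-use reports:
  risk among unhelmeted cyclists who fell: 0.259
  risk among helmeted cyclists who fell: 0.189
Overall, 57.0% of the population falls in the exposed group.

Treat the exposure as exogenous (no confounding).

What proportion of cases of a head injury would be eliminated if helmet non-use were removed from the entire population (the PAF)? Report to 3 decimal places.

Let p₁ = 0.259, p₀ = 0.189.
Overall risk P(Y=1) = π·p₁ + (1−π)·p₀ = 0.57×0.259 + 0.43×0.189 = 0.2289.
Under exogeneity, PAF = [P(Y=1) − p₀] / P(Y=1).
PAF = (0.2289 − 0.189) / 0.2289 ≈ 0.1743

PAF ≈ 0.174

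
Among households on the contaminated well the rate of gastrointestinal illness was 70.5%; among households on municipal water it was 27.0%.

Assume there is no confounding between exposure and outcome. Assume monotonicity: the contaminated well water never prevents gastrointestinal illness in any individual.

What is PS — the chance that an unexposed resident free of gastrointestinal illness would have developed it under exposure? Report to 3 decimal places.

p₁ = 0.705, p₀ = 0.27.
Under exogeneity and monotonicity, PS = (p₁ − p₀) / (1 − p₀).
PS = (0.705 − 0.27) / (1 − 0.27) = 0.435 / 0.73 ≈ 0.5959

PS ≈ 0.596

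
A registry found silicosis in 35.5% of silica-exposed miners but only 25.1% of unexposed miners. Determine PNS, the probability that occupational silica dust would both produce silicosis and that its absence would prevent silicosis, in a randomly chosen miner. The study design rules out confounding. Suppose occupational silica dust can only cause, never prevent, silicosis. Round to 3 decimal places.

PNS ≈ 0.104

p₁ = 0.355, p₀ = 0.251.
Under exogeneity and monotonicity, PNS = p₁ − p₀.
PNS = 0.355 − 0.251 = 0.104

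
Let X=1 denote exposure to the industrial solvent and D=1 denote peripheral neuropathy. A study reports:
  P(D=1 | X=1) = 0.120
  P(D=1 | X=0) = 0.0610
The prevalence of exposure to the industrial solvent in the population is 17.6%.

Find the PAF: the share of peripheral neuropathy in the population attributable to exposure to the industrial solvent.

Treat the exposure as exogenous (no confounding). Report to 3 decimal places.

Let p₁ = 0.12, p₀ = 0.061.
Overall risk P(Y=1) = π·p₁ + (1−π)·p₀ = 0.176×0.12 + 0.824×0.061 = 0.071384.
Under exogeneity, PAF = [P(Y=1) − p₀] / P(Y=1).
PAF = (0.071384 − 0.061) / 0.071384 ≈ 0.1455

PAF ≈ 0.145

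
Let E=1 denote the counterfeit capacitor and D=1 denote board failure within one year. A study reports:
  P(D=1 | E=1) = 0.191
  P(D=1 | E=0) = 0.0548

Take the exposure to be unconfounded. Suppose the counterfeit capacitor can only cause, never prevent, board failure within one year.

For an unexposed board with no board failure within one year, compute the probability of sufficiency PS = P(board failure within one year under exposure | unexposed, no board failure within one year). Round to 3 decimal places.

PS ≈ 0.144

Let p₁ = 0.191, p₀ = 0.0548.
Under exogeneity and monotonicity, PS = (p₁ − p₀) / (1 − p₀).
PS = (0.191 − 0.0548) / (1 − 0.0548) = 0.1362 / 0.9452 ≈ 0.1441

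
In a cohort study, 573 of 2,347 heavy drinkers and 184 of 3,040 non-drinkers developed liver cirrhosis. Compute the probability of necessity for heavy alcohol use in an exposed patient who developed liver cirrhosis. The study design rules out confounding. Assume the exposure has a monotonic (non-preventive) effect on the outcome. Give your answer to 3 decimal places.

PN ≈ 0.752

p₁ = P(outcome | exposed) = 573/2347 = 0.24414
p₀ = P(outcome | unexposed) = 184/3040 = 0.060526
Under exogeneity and monotonicity, PN = (p₁ − p₀) / p₁.
PN = (0.24414 − 0.060526) / 0.24414 = 0.18362 / 0.24414 ≈ 0.7521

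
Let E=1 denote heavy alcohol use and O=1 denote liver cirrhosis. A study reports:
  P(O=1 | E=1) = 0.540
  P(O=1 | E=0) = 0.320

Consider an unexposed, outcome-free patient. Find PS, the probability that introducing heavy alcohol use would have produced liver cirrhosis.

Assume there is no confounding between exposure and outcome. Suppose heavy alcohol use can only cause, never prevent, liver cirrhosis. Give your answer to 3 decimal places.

Let p₁ = 0.54, p₀ = 0.32.
Under exogeneity and monotonicity, PS = (p₁ − p₀) / (1 − p₀).
PS = (0.54 − 0.32) / (1 − 0.32) = 0.22 / 0.68 ≈ 0.3235

PS ≈ 0.324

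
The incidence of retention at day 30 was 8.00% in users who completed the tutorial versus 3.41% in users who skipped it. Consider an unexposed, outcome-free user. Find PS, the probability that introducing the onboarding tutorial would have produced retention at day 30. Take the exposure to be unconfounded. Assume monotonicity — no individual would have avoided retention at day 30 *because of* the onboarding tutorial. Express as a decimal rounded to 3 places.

p₁ = 0.08, p₀ = 0.0341.
Under exogeneity and monotonicity, PS = (p₁ − p₀) / (1 − p₀).
PS = (0.08 − 0.0341) / (1 − 0.0341) = 0.0459 / 0.9659 ≈ 0.0475

PS ≈ 0.048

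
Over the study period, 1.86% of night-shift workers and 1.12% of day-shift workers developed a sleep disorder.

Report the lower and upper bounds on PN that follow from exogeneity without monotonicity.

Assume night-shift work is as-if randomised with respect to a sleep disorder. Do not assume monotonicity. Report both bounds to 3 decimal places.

p₁ = 0.0186, p₀ = 0.0112.
Under exogeneity alone the bounds on PN are max{0,(p₁−p₀)/p₁} ≤ PN ≤ min{1,(1−p₀)/p₁}.
  lower = (p₁ − p₀)/p₁ = 0.0074 / 0.0186 ≈ 0.3978
  upper = min{1, (1 − p₀)/p₁} = 0.9888 / 0.0186 ≈ 53.1613 → capped at 1

0.398 ≤ PN ≤ 1.000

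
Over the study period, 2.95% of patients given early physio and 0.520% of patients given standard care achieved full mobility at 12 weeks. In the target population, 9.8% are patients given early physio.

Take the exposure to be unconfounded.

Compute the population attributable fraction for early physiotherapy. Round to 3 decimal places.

PAF ≈ 0.314

p₁ = 0.0295, p₀ = 0.0052.
Overall risk P(Y=1) = π·p₁ + (1−π)·p₀ = 0.098×0.0295 + 0.902×0.0052 = 0.0075814.
Under exogeneity, PAF = [P(Y=1) − p₀] / P(Y=1).
PAF = (0.0075814 − 0.0052) / 0.0075814 ≈ 0.3141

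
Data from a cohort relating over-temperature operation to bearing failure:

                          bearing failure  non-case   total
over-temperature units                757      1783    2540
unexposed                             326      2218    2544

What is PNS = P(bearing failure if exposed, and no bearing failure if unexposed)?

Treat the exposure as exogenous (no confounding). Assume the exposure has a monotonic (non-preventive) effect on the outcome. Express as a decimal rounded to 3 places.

p₁ = P(outcome | exposed) = 757/2540 = 0.29803
p₀ = P(outcome | unexposed) = 326/2544 = 0.12814
Under exogeneity and monotonicity, PNS = p₁ − p₀.
PNS = 0.29803 − 0.12814 = 0.16989

PNS ≈ 0.170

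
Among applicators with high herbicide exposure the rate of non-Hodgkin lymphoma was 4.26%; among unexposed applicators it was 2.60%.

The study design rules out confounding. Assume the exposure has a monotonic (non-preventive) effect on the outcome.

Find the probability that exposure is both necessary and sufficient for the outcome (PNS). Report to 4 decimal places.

p₁ = 0.0426, p₀ = 0.026.
Under exogeneity and monotonicity, PNS = p₁ − p₀.
PNS = 0.0426 − 0.026 = 0.0166

PNS ≈ 0.0166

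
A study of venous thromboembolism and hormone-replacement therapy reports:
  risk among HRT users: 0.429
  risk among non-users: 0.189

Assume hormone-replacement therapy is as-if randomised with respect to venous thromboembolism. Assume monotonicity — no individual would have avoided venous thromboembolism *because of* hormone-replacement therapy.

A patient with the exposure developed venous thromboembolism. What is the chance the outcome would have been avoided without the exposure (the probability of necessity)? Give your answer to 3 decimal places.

PN ≈ 0.559

Let p₁ = 0.429, p₀ = 0.189.
Under exogeneity and monotonicity, PN = (p₁ − p₀) / p₁.
PN = (0.429 − 0.189) / 0.429 = 0.24 / 0.429 ≈ 0.5594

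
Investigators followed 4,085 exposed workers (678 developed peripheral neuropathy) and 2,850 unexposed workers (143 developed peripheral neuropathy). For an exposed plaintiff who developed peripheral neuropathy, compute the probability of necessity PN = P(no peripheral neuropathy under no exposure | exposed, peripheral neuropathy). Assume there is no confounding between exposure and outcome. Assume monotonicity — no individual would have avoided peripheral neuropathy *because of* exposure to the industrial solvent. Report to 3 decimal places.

PN ≈ 0.698

p₁ = P(outcome | exposed) = 678/4085 = 0.16597
p₀ = P(outcome | unexposed) = 143/2850 = 0.050175
Under exogeneity and monotonicity, PN = (p₁ − p₀) / p₁.
PN = (0.16597 − 0.050175) / 0.16597 = 0.1158 / 0.16597 ≈ 0.6977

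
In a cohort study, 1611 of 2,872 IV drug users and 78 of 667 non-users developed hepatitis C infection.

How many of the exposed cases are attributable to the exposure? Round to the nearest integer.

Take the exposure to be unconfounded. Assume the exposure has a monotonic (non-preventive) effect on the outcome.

p₁ = P(outcome | exposed) = 1611/2872 = 0.56093
p₀ = P(outcome | unexposed) = 78/667 = 0.11694
PN = (p₁ − p₀)/p₁ = (0.56093 − 0.11694) / 0.56093 ≈ 0.79152.
Attributable cases ≈ PN × (exposed cases) = 0.79152 × 1611 ≈ 1275.14.

about 1275 cases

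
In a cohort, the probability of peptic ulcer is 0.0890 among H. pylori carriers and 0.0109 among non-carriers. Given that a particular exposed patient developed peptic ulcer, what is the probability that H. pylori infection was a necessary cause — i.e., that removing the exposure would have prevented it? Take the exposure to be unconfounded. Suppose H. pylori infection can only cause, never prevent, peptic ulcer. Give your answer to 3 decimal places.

PN ≈ 0.878

Let p₁ = 0.089, p₀ = 0.0109.
Under exogeneity and monotonicity, PN = (p₁ − p₀) / p₁.
PN = (0.089 − 0.0109) / 0.089 = 0.0781 / 0.089 ≈ 0.8775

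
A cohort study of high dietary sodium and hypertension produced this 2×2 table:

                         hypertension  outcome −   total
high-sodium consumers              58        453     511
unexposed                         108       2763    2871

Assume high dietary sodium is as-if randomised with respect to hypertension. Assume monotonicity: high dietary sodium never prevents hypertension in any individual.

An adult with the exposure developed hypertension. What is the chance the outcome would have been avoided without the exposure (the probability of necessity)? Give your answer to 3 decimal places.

p₁ = P(outcome | exposed) = 58/511 = 0.1135
p₀ = P(outcome | unexposed) = 108/2871 = 0.037618
Under exogeneity and monotonicity, PN = (p₁ − p₀)/p₁.
PN = (0.1135 − 0.037618) / 0.1135 ≈ 0.6686

PN ≈ 0.669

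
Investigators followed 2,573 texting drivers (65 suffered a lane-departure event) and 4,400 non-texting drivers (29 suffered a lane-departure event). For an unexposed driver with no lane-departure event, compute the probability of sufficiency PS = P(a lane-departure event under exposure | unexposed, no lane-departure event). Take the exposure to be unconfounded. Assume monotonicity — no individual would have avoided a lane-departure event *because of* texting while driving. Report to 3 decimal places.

p₁ = P(outcome | exposed) = 65/2573 = 0.025262
p₀ = P(outcome | unexposed) = 29/4400 = 0.0065909
Under exogeneity and monotonicity, PS = (p₁ − p₀) / (1 − p₀).
PS = (0.025262 − 0.0065909) / (1 − 0.0065909) = 0.018671 / 0.99341 ≈ 0.0188

PS ≈ 0.019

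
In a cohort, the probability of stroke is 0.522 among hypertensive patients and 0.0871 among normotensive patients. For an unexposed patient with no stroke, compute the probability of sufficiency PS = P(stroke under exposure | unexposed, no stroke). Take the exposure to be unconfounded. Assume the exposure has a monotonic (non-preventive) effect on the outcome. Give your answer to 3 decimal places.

PS ≈ 0.476

Let p₁ = 0.522, p₀ = 0.0871.
Under exogeneity and monotonicity, PS = (p₁ − p₀) / (1 − p₀).
PS = (0.522 − 0.0871) / (1 − 0.0871) = 0.4349 / 0.9129 ≈ 0.4764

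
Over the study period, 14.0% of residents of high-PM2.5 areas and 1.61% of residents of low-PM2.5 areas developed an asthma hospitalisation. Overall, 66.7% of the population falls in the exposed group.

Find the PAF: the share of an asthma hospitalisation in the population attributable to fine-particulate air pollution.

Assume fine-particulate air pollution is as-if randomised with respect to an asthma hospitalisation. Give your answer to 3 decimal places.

PAF ≈ 0.837

p₁ = 0.14, p₀ = 0.0161.
Overall risk P(Y=1) = π·p₁ + (1−π)·p₀ = 0.667×0.14 + 0.333×0.0161 = 0.098741.
Under exogeneity, PAF = [P(Y=1) − p₀] / P(Y=1).
PAF = (0.098741 − 0.0161) / 0.098741 ≈ 0.8369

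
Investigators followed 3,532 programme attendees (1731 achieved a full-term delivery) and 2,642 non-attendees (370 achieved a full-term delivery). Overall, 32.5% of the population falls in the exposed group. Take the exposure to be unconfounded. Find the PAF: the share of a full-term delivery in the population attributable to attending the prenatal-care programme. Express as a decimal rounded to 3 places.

p₁ = P(outcome | exposed) = 1731/3532 = 0.49009
p₀ = P(outcome | unexposed) = 370/2642 = 0.14005
Overall risk P(Y=1) = π·p₁ + (1−π)·p₀ = 0.325×0.49009 + 0.675×0.14005 = 0.25381.
Under exogeneity, PAF = [P(Y=1) − p₀] / P(Y=1).
PAF = (0.25381 − 0.14005) / 0.25381 ≈ 0.4482

PAF ≈ 0.448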